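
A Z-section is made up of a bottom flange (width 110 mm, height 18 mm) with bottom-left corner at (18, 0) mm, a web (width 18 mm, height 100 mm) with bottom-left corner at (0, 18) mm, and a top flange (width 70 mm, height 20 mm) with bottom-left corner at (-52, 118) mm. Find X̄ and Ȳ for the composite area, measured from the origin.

X̄ = 26.44 mm, Ȳ = 61.66 mm

Part | A | x̄ᵢ | ȳᵢ | A·x̄ᵢ | A·ȳᵢ
bottom flange | 1980.00 | 73.00 | 9.00 | 144540.00 | 17820.00
web | 1800.00 | 9.00 | 68.00 | 16200.00 | 122400.00
top flange | 1400.00 | -17.00 | 128.00 | -23800.00 | 179200.00
Σ | 5180.00 |  |  | 136940.00 | 319420.00
X̄ = 136940.00 / 5180.00 = 26.44 mm
Ȳ = 319420.00 / 5180.00 = 61.66 mm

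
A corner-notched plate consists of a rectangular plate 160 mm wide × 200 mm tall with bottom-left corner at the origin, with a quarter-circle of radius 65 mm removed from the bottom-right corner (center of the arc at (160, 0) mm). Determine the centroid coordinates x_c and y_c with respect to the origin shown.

plate: A = 160 × 200 = 32000.00, centroid at (80.00, 100.00).
removed quarter-circle: A = −¼π·65² = -3318.31, centroid at (132.41, 27.59).
ΣA = 28681.69 mm², ΣAx_c = 2120612.51 mm³, ΣAy_c = 3108458.33 mm³.
x_c = 2120612.51/28681.69 = 73.94 mm; y_c = 3108458.33/28681.69 = 108.38 mm.

x_c = 73.94 mm, y_c = 108.38 mm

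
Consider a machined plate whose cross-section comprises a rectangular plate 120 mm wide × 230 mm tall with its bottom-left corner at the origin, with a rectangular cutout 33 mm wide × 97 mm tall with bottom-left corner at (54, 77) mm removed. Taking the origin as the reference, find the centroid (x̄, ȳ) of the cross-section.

x̄ = 58.62 mm, ȳ = 113.62 mm

plate: A = 120 × 230 = 27600.00, centroid at (60.00, 115.00).
hole: A = −(33 × 97) = -3201.00, centroid at (70.50, 125.50).
ΣA = 24399.00 mm²
ΣAx̄ = (27600.00)(60.00) + (-3201.00)(70.50) = 1430329.50 mm³
ΣAȳ = (27600.00)(115.00) + (-3201.00)(125.50) = 2772274.50 mm³
x̄ = 1430329.50 / 24399.00 = 58.62 mm
ȳ = 2772274.50 / 24399.00 = 113.62 mm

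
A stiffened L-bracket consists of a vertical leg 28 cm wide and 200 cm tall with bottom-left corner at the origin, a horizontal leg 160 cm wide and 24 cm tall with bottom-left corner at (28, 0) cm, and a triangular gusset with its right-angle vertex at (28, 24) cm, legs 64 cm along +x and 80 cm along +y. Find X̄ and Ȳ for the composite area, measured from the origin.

X̄ = 51.62 cm, Ȳ = 61.32 cm

vertical leg: A = 28 × 200 = 5600.00, centroid at (14.00, 100.00).
horizontal leg: A = 160 × 24 = 3840.00, centroid at (108.00, 12.00).
gusset: A = ½·64·80 = 2560.00, centroid at (49.33, 50.67).
ΣA = 12000.00 cm²
ΣAX̄ = (5600.00)(14.00) + (3840.00)(108.00) + (2560.00)(49.33) = 619413.33 cm³
ΣAȲ = (5600.00)(100.00) + (3840.00)(12.00) + (2560.00)(50.67) = 735786.67 cm³
X̄ = 619413.33 / 12000.00 = 51.62 cm
Ȳ = 735786.67 / 12000.00 = 61.32 cm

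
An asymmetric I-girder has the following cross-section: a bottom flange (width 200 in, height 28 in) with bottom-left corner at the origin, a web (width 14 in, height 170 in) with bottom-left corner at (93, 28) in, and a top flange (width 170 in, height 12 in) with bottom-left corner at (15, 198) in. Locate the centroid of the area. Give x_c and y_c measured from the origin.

bottom flange: A = 200 × 28 = 5600.00, centroid at (100.00, 14.00).
web: A = 14 × 170 = 2380.00, centroid at (100.00, 113.00).
top flange: A = 170 × 12 = 2040.00, centroid at (100.00, 204.00).
ΣA = 10020.00 in², ΣAx_c = 1002000.00 in³, ΣAy_c = 763500.00 in³.
x_c = 1002000.00/10020.00 = 100.00 in; y_c = 763500.00/10020.00 = 76.20 in.

x_c = 100.00 in, y_c = 76.20 in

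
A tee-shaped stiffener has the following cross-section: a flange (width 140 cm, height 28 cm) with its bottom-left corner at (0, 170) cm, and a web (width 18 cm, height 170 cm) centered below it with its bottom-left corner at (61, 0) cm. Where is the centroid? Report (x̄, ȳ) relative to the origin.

Part | A | x̄ᵢ | ȳᵢ | A·x̄ᵢ | A·ȳᵢ
web | 3060.00 | 70.00 | 85.00 | 214200.00 | 260100.00
flange | 3920.00 | 70.00 | 184.00 | 274400.00 | 721280.00
Σ | 6980.00 |  |  | 488600.00 | 981380.00
x̄ = 488600.00 / 6980.00 = 70.00 cm
ȳ = 981380.00 / 6980.00 = 140.60 cm

x̄ = 70.00 cm, ȳ = 140.60 cm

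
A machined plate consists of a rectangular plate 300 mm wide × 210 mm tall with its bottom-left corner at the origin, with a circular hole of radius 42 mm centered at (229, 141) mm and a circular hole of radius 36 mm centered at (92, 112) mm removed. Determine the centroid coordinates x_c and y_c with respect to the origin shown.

x_c = 146.22 mm, y_c = 100.73 mm

Part | A | x̄ᵢ | ȳᵢ | A·x̄ᵢ | A·ȳᵢ
plate | 63000.00 | 150.00 | 105.00 | 9450000.00 | 6615000.00
hole 1 | -5541.77 | 229.00 | 141.00 | -1269065.20 | -781389.49
hole 2 | -4071.50 | 92.00 | 112.00 | -374578.38 | -456008.46
Σ | 53386.73 |  |  | 7806356.42 | 5377602.05
x_c = 7806356.42 / 53386.73 = 146.22 mm
y_c = 5377602.05 / 53386.73 = 100.73 mm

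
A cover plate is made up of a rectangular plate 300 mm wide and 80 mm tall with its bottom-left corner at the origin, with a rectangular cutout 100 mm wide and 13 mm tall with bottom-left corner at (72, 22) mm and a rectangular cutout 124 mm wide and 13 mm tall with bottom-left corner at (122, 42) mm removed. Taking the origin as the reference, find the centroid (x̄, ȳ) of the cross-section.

plate: A = 300 × 80 = 24000.00, centroid at (150.00, 40.00).
hole 1: A = −(100 × 13) = -1300.00, centroid at (122.00, 28.50).
hole 2: A = −(124 × 13) = -1612.00, centroid at (184.00, 48.50).
ΣA = 21088.00 mm²
ΣAx̄ = (24000.00)(150.00) + (-1300.00)(122.00) + (-1612.00)(184.00) = 3144792.00 mm³
ΣAȳ = (24000.00)(40.00) + (-1300.00)(28.50) + (-1612.00)(48.50) = 844768.00 mm³
x̄ = 3144792.00 / 21088.00 = 149.13 mm
ȳ = 844768.00 / 21088.00 = 40.06 mm

x̄ = 149.13 mm, ȳ = 40.06 mm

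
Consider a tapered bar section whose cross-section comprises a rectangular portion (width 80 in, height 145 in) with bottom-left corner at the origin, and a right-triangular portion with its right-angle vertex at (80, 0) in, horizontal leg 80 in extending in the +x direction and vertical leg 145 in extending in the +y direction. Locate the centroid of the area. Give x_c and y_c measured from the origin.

x_c = 62.22 in, y_c = 64.44 in

Part | A | x̄ᵢ | ȳᵢ | A·x̄ᵢ | A·ȳᵢ
rectangular portion | 11600.00 | 40.00 | 72.50 | 464000.00 | 841000.00
triangular portion | 5800.00 | 106.67 | 48.33 | 618666.67 | 280333.33
Σ | 17400.00 |  |  | 1082666.67 | 1121333.33
x_c = 1082666.67 / 17400.00 = 62.22 in
y_c = 1121333.33 / 17400.00 = 64.44 in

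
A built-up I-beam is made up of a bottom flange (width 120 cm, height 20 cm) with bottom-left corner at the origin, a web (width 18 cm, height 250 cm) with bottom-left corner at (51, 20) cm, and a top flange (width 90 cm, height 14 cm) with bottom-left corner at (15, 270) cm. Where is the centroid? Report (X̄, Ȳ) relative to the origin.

Part | A | x̄ᵢ | ȳᵢ | A·x̄ᵢ | A·ȳᵢ
bottom flange | 2400.00 | 60.00 | 10.00 | 144000.00 | 24000.00
web | 4500.00 | 60.00 | 145.00 | 270000.00 | 652500.00
top flange | 1260.00 | 60.00 | 277.00 | 75600.00 | 349020.00
Σ | 8160.00 |  |  | 489600.00 | 1025520.00
X̄ = 489600.00 / 8160.00 = 60.00 cm
Ȳ = 1025520.00 / 8160.00 = 125.68 cm

X̄ = 60.00 cm, Ȳ = 125.68 cm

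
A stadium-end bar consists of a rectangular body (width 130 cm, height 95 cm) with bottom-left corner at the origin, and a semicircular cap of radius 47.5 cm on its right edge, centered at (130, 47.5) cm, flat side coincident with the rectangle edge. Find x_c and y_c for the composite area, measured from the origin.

x_c = 83.99 cm, y_c = 47.50 cm

Part | A | x̄ᵢ | ȳᵢ | A·x̄ᵢ | A·ȳᵢ
rectangular body | 12350.00 | 65.00 | 47.50 | 802750.00 | 586625.00
semicircular end | 3544.11 | 150.16 | 47.50 | 532182.11 | 168345.19
Σ | 15894.11 |  |  | 1334932.11 | 754970.19
x_c = 1334932.11 / 15894.11 = 83.99 cm
y_c = 754970.19 / 15894.11 = 47.50 cm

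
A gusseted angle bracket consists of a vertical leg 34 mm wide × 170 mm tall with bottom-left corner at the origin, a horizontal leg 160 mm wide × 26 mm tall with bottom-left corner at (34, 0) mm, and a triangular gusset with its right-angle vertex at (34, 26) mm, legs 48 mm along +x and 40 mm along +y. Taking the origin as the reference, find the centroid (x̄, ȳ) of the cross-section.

x̄ = 56.93 mm, ȳ = 53.50 mm

vertical leg: A = 34 × 170 = 5780.00, centroid at (17.00, 85.00).
horizontal leg: A = 160 × 26 = 4160.00, centroid at (114.00, 13.00).
gusset: A = ½·48·40 = 960.00, centroid at (50.00, 39.33).
ΣA = 10900.00 mm²
ΣAx̄ = (5780.00)(17.00) + (4160.00)(114.00) + (960.00)(50.00) = 620500.00 mm³
ΣAȳ = (5780.00)(85.00) + (4160.00)(13.00) + (960.00)(39.33) = 583140.00 mm³
x̄ = 620500.00 / 10900.00 = 56.93 mm
ȳ = 583140.00 / 10900.00 = 53.50 mm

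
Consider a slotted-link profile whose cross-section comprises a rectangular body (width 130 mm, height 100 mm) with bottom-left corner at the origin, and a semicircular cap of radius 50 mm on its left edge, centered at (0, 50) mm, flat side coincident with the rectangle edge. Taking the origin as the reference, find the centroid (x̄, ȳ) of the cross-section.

rectangular body: A = 130 × 100 = 13000.00, centroid at (65.00, 50.00).
semicircular end: A = ½π·50² = 3926.99, centroid at (-21.22, 50.00).
ΣA = 16926.99 mm²
ΣAx̄ = (13000.00)(65.00) + (3926.99)(-21.22) = 761666.67 mm³
ΣAȳ = (13000.00)(50.00) + (3926.99)(50.00) = 846349.54 mm³
x̄ = 761666.67 / 16926.99 = 45.00 mm
ȳ = 846349.54 / 16926.99 = 50.00 mm

x̄ = 45.00 mm, ȳ = 50.00 mm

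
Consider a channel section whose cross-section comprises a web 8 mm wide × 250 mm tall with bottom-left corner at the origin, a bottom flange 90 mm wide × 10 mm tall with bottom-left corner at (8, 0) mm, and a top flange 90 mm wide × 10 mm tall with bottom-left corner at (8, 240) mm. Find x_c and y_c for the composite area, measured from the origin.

web: A = 8 × 250 = 2000.00, centroid at (4.00, 125.00).
bottom flange: A = 90 × 10 = 900.00, centroid at (53.00, 5.00).
top flange: A = 90 × 10 = 900.00, centroid at (53.00, 245.00).
ΣA = 3800.00 mm², ΣAx_c = 103400.00 mm³, ΣAy_c = 475000.00 mm³.
x_c = 103400.00/3800.00 = 27.21 mm; y_c = 475000.00/3800.00 = 125.00 mm.

x_c = 27.21 mm, y_c = 125.00 mm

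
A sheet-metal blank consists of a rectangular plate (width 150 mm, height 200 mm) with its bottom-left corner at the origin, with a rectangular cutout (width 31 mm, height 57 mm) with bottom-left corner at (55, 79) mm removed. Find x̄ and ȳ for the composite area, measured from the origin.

plate: A = 150 × 200 = 30000.00, centroid at (75.00, 100.00).
hole: A = −(31 × 57) = -1767.00, centroid at (70.50, 107.50).
ΣA = 28233.00 mm²
ΣAx̄ = (30000.00)(75.00) + (-1767.00)(70.50) = 2125426.50 mm³
ΣAȳ = (30000.00)(100.00) + (-1767.00)(107.50) = 2810047.50 mm³
x̄ = 2125426.50 / 28233.00 = 75.28 mm
ȳ = 2810047.50 / 28233.00 = 99.53 mm

x̄ = 75.28 mm, ȳ = 99.53 mm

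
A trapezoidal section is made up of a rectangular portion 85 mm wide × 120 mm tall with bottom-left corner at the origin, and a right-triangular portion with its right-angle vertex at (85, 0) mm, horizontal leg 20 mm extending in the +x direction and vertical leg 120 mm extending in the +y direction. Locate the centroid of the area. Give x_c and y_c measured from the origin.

x_c = 47.68 mm, y_c = 57.89 mm

Part | A | x̄ᵢ | ȳᵢ | A·x̄ᵢ | A·ȳᵢ
rectangular portion | 10200.00 | 42.50 | 60.00 | 433500.00 | 612000.00
triangular portion | 1200.00 | 91.67 | 40.00 | 110000.00 | 48000.00
Σ | 11400.00 |  |  | 543500.00 | 660000.00
x_c = 543500.00 / 11400.00 = 47.68 mm
y_c = 660000.00 / 11400.00 = 57.89 mm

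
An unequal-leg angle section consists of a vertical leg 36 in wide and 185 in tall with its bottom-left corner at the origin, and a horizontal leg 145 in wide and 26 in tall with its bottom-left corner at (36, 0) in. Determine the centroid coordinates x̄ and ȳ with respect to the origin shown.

vertical leg: A = 36 × 185 = 6660.00, centroid at (18.00, 92.50).
horizontal leg: A = 145 × 26 = 3770.00, centroid at (108.50, 13.00).
ΣA = 10430.00 in², ΣAx̄ = 528925.00 in³, ΣAȳ = 665060.00 in³.
x̄ = 528925.00/10430.00 = 50.71 in; ȳ = 665060.00/10430.00 = 63.76 in.

x̄ = 50.71 in, ȳ = 63.76 in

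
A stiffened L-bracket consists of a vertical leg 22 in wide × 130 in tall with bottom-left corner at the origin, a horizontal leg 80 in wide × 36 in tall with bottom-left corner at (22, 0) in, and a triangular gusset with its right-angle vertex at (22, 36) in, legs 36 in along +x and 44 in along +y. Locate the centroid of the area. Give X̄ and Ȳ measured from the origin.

Part | A | x̄ᵢ | ȳᵢ | A·x̄ᵢ | A·ȳᵢ
vertical leg | 2860.00 | 11.00 | 65.00 | 31460.00 | 185900.00
horizontal leg | 2880.00 | 62.00 | 18.00 | 178560.00 | 51840.00
gusset | 792.00 | 34.00 | 50.67 | 26928.00 | 40128.00
Σ | 6532.00 |  |  | 236948.00 | 277868.00
X̄ = 236948.00 / 6532.00 = 36.27 in
Ȳ = 277868.00 / 6532.00 = 42.54 in

X̄ = 36.27 in, Ȳ = 42.54 in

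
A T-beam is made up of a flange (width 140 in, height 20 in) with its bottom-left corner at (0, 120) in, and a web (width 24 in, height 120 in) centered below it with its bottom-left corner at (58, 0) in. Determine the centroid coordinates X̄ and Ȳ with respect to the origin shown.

web: A = 24 × 120 = 2880.00, centroid at (70.00, 60.00).
flange: A = 140 × 20 = 2800.00, centroid at (70.00, 130.00).
ΣA = 5680.00 in²
ΣAX̄ = (2880.00)(70.00) + (2800.00)(70.00) = 397600.00 in³
ΣAȲ = (2880.00)(60.00) + (2800.00)(130.00) = 536800.00 in³
X̄ = 397600.00 / 5680.00 = 70.00 in
Ȳ = 536800.00 / 5680.00 = 94.51 in

X̄ = 70.00 in, Ȳ = 94.51 in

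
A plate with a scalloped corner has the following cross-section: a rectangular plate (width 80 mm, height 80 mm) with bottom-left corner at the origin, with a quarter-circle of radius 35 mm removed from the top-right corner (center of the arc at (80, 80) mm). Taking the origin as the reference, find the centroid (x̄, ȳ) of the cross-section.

Part | A | x̄ᵢ | ȳᵢ | A·x̄ᵢ | A·ȳᵢ
plate | 6400.00 | 40.00 | 40.00 | 256000.00 | 256000.00
removed quarter-circle | -962.11 | 65.15 | 65.15 | -62677.35 | -62677.35
Σ | 5437.89 |  |  | 193322.65 | 193322.65
x̄ = 193322.65 / 5437.89 = 35.55 mm
ȳ = 193322.65 / 5437.89 = 35.55 mm

x̄ = 35.55 mm, ȳ = 35.55 mm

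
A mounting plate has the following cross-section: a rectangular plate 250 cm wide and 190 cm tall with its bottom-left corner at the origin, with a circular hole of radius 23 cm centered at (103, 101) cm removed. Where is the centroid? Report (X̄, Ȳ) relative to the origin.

Part | A | x̄ᵢ | ȳᵢ | A·x̄ᵢ | A·ȳᵢ
plate | 47500.00 | 125.00 | 95.00 | 5937500.00 | 4512500.00
hole | -1661.90 | 103.00 | 101.00 | -171175.96 | -167852.15
Σ | 45838.10 |  |  | 5766324.04 | 4344647.85
X̄ = 5766324.04 / 45838.10 = 125.80 cm
Ȳ = 4344647.85 / 45838.10 = 94.78 cm

X̄ = 125.80 cm, Ȳ = 94.78 cm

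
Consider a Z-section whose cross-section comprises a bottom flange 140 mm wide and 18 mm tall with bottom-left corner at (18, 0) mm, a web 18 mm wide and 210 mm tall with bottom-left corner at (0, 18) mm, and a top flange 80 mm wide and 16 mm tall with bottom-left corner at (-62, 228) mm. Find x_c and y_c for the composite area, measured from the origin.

x_c = 30.03 mm, y_c = 104.18 mm

Part | A | x̄ᵢ | ȳᵢ | A·x̄ᵢ | A·ȳᵢ
bottom flange | 2520.00 | 88.00 | 9.00 | 221760.00 | 22680.00
web | 3780.00 | 9.00 | 123.00 | 34020.00 | 464940.00
top flange | 1280.00 | -22.00 | 236.00 | -28160.00 | 302080.00
Σ | 7580.00 |  |  | 227620.00 | 789700.00
x_c = 227620.00 / 7580.00 = 30.03 mm
y_c = 789700.00 / 7580.00 = 104.18 mm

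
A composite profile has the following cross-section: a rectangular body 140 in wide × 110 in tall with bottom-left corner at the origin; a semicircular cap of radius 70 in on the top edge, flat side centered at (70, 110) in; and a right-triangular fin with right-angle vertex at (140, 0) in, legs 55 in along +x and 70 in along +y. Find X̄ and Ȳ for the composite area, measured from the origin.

Part | A | x̄ᵢ | ȳᵢ | A·x̄ᵢ | A·ȳᵢ
rectangular body | 15400.00 | 70.00 | 55.00 | 1078000.00 | 847000.00
semicircular top | 7696.90 | 70.00 | 139.71 | 538783.14 | 1075325.89
triangular fin | 1925.00 | 158.33 | 23.33 | 304791.67 | 44916.67
Σ | 25021.90 |  |  | 1921574.81 | 1967242.55
X̄ = 1921574.81 / 25021.90 = 76.80 in
Ȳ = 1967242.55 / 25021.90 = 78.62 in

X̄ = 76.80 in, Ȳ = 78.62 in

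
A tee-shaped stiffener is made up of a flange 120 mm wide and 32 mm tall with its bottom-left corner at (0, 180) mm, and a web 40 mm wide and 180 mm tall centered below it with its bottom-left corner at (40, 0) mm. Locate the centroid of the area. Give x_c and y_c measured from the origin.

Part | A | x̄ᵢ | ȳᵢ | A·x̄ᵢ | A·ȳᵢ
web | 7200.00 | 60.00 | 90.00 | 432000.00 | 648000.00
flange | 3840.00 | 60.00 | 196.00 | 230400.00 | 752640.00
Σ | 11040.00 |  |  | 662400.00 | 1400640.00
x_c = 662400.00 / 11040.00 = 60.00 mm
y_c = 1400640.00 / 11040.00 = 126.87 mm

x_c = 60.00 mm, y_c = 126.87 mm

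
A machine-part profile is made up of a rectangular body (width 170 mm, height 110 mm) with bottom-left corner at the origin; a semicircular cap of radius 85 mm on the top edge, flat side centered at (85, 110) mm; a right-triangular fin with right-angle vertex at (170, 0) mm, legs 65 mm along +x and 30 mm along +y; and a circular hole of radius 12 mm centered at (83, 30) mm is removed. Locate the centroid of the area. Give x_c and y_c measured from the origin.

rectangular body: A = 170 × 110 = 18700.00, centroid at (85.00, 55.00).
semicircular top: A = ½π·85² = 11349.00, centroid at (85.00, 146.08).
triangular fin: A = ½·65·30 = 975.00, centroid at (191.67, 10.00).
hole: A = −π·12² = -452.39, centroid at (83.00, 30.00).
ΣA = 30571.61 mm²
ΣAx_c = (18700.00)(85.00) + (11349.00)(85.00) + (975.00)(191.67) + (-452.39)(83.00) = 2703491.98 mm³
ΣAy_c = (18700.00)(55.00) + (11349.00)(146.08) + (975.00)(10.00) + (-452.39)(30.00) = 2682485.37 mm³
x_c = 2703491.98 / 30571.61 = 88.43 mm
y_c = 2682485.37 / 30571.61 = 87.74 mm

x_c = 88.43 mm, y_c = 87.74 mm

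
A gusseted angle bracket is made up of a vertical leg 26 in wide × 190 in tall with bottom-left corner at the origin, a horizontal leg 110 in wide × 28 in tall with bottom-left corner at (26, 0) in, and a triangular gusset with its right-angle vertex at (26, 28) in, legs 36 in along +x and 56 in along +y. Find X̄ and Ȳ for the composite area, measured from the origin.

vertical leg: A = 26 × 190 = 4940.00, centroid at (13.00, 95.00).
horizontal leg: A = 110 × 28 = 3080.00, centroid at (81.00, 14.00).
gusset: A = ½·36·56 = 1008.00, centroid at (38.00, 46.67).
ΣA = 9028.00 in²
ΣAX̄ = (4940.00)(13.00) + (3080.00)(81.00) + (1008.00)(38.00) = 352004.00 in³
ΣAȲ = (4940.00)(95.00) + (3080.00)(14.00) + (1008.00)(46.67) = 559460.00 in³
X̄ = 352004.00 / 9028.00 = 38.99 in
Ȳ = 559460.00 / 9028.00 = 61.97 in

X̄ = 38.99 in, Ȳ = 61.97 in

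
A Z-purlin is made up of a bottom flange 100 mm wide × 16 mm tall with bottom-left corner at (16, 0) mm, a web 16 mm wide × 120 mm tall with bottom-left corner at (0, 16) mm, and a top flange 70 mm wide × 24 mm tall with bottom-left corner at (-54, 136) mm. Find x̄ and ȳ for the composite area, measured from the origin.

x̄ = 17.12 mm, ȳ = 78.34 mm

bottom flange: A = 100 × 16 = 1600.00, centroid at (66.00, 8.00).
web: A = 16 × 120 = 1920.00, centroid at (8.00, 76.00).
top flange: A = 70 × 24 = 1680.00, centroid at (-19.00, 148.00).
ΣA = 5200.00 mm²
ΣAx̄ = (1600.00)(66.00) + (1920.00)(8.00) + (1680.00)(-19.00) = 89040.00 mm³
ΣAȳ = (1600.00)(8.00) + (1920.00)(76.00) + (1680.00)(148.00) = 407360.00 mm³
x̄ = 89040.00 / 5200.00 = 17.12 mm
ȳ = 407360.00 / 5200.00 = 78.34 mm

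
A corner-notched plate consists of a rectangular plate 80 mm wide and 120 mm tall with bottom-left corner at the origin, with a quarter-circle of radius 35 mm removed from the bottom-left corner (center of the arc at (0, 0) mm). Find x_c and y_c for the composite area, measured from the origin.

x_c = 42.80 mm, y_c = 65.03 mm

Part | A | x̄ᵢ | ȳᵢ | A·x̄ᵢ | A·ȳᵢ
plate | 9600.00 | 40.00 | 60.00 | 384000.00 | 576000.00
removed quarter-circle | -962.11 | 14.85 | 14.85 | -14291.67 | -14291.67
Σ | 8637.89 |  |  | 369708.33 | 561708.33
x_c = 369708.33 / 8637.89 = 42.80 mm
y_c = 561708.33 / 8637.89 = 65.03 mm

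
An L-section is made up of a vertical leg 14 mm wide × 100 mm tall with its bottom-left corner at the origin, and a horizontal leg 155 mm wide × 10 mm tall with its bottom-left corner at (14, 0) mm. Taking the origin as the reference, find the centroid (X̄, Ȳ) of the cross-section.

vertical leg: A = 14 × 100 = 1400.00, centroid at (7.00, 50.00).
horizontal leg: A = 155 × 10 = 1550.00, centroid at (91.50, 5.00).
ΣA = 2950.00 mm²
ΣAX̄ = (1400.00)(7.00) + (1550.00)(91.50) = 151625.00 mm³
ΣAȲ = (1400.00)(50.00) + (1550.00)(5.00) = 77750.00 mm³
X̄ = 151625.00 / 2950.00 = 51.40 mm
Ȳ = 77750.00 / 2950.00 = 26.36 mm

X̄ = 51.40 mm, Ȳ = 26.36 mm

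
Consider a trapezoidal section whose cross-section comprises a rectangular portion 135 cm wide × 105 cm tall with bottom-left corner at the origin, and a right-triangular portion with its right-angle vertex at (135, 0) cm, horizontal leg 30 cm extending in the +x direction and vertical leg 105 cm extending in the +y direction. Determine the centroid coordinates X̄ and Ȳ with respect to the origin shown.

rectangular portion: A = 135 × 105 = 14175.00, centroid at (67.50, 52.50).
triangular portion: A = ½·30·105 = 1575.00, centroid at (145.00, 35.00).
ΣA = 15750.00 cm²
ΣAX̄ = (14175.00)(67.50) + (1575.00)(145.00) = 1185187.50 cm³
ΣAȲ = (14175.00)(52.50) + (1575.00)(35.00) = 799312.50 cm³
X̄ = 1185187.50 / 15750.00 = 75.25 cm
Ȳ = 799312.50 / 15750.00 = 50.75 cm

X̄ = 75.25 cm, Ȳ = 50.75 cm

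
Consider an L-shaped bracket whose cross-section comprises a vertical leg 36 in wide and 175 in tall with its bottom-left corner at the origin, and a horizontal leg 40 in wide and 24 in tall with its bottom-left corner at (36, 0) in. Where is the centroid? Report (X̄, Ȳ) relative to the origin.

Part | A | x̄ᵢ | ȳᵢ | A·x̄ᵢ | A·ȳᵢ
vertical leg | 6300.00 | 18.00 | 87.50 | 113400.00 | 551250.00
horizontal leg | 960.00 | 56.00 | 12.00 | 53760.00 | 11520.00
Σ | 7260.00 |  |  | 167160.00 | 562770.00
X̄ = 167160.00 / 7260.00 = 23.02 in
Ȳ = 562770.00 / 7260.00 = 77.52 in

X̄ = 23.02 in, Ȳ = 77.52 in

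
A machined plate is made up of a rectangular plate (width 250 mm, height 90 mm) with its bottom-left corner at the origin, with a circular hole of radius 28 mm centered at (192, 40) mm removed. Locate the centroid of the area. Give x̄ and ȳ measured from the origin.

plate: A = 250 × 90 = 22500.00, centroid at (125.00, 45.00).
hole: A = −π·28² = -2463.01, centroid at (192.00, 40.00).
ΣA = 20036.99 mm²
ΣAx̄ = (22500.00)(125.00) + (-2463.01)(192.00) = 2339602.34 mm³
ΣAȳ = (22500.00)(45.00) + (-2463.01)(40.00) = 913979.65 mm³
x̄ = 2339602.34 / 20036.99 = 116.76 mm
ȳ = 913979.65 / 20036.99 = 45.61 mm

x̄ = 116.76 mm, ȳ = 45.61 mm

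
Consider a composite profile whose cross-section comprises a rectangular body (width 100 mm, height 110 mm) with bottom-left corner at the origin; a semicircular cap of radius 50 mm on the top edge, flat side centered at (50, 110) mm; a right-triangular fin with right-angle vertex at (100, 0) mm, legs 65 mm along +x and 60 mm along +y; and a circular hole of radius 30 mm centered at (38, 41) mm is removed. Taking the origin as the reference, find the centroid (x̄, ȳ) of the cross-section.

x̄ = 62.36 mm, ȳ = 74.26 mm

Part | A | x̄ᵢ | ȳᵢ | A·x̄ᵢ | A·ȳᵢ
rectangular body | 11000.00 | 50.00 | 55.00 | 550000.00 | 605000.00
semicircular top | 3926.99 | 50.00 | 131.22 | 196349.54 | 515302.32
triangular fin | 1950.00 | 121.67 | 20.00 | 237250.00 | 39000.00
hole | -2827.43 | 38.00 | 41.00 | -107442.47 | -115924.77
Σ | 14049.56 |  |  | 876157.07 | 1043377.55
x̄ = 876157.07 / 14049.56 = 62.36 mm
ȳ = 1043377.55 / 14049.56 = 74.26 mm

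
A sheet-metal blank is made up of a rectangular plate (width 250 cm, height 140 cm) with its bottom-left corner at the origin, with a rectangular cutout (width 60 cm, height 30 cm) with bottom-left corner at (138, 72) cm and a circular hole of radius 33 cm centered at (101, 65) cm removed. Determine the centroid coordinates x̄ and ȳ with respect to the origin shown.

x̄ = 125.16 cm, ȳ = 69.55 cm

plate: A = 250 × 140 = 35000.00, centroid at (125.00, 70.00).
hole 1: A = −(60 × 30) = -1800.00, centroid at (168.00, 87.00).
hole 2: A = −π·33² = -3421.19, centroid at (101.00, 65.00).
ΣA = 29778.81 cm², ΣAx̄ = 3727059.37 cm³, ΣAȳ = 2071022.36 cm³.
x̄ = 3727059.37/29778.81 = 125.16 cm; ȳ = 2071022.36/29778.81 = 69.55 cm.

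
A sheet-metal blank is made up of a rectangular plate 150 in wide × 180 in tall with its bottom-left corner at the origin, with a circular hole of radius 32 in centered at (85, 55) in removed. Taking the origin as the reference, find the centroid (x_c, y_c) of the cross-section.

x_c = 73.65 in, y_c = 94.73 in

plate: A = 150 × 180 = 27000.00, centroid at (75.00, 90.00).
hole: A = −π·32² = -3216.99, centroid at (85.00, 55.00).
ΣA = 23783.01 in²
ΣAx_c = (27000.00)(75.00) + (-3216.99)(85.00) = 1751555.78 in³
ΣAy_c = (27000.00)(90.00) + (-3216.99)(55.00) = 2253065.50 in³
x_c = 1751555.78 / 23783.01 = 73.65 in
y_c = 2253065.50 / 23783.01 = 94.73 in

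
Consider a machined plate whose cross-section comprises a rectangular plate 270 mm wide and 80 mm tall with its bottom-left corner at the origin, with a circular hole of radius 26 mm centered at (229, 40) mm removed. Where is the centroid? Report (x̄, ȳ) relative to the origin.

x̄ = 124.75 mm, ȳ = 40.00 mm

Part | A | x̄ᵢ | ȳᵢ | A·x̄ᵢ | A·ȳᵢ
plate | 21600.00 | 135.00 | 40.00 | 2916000.00 | 864000.00
hole | -2123.72 | 229.00 | 40.00 | -486331.11 | -84948.67
Σ | 19476.28 |  |  | 2429668.89 | 779051.33
x̄ = 2429668.89 / 19476.28 = 124.75 mm
ȳ = 779051.33 / 19476.28 = 40.00 mm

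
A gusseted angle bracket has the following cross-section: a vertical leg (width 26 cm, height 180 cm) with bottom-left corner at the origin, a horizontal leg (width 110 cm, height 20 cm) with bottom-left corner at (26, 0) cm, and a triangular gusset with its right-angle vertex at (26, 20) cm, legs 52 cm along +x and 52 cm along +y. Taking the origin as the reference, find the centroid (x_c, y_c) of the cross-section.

x_c = 36.15 cm, y_c = 59.97 cm

Part | A | x̄ᵢ | ȳᵢ | A·x̄ᵢ | A·ȳᵢ
vertical leg | 4680.00 | 13.00 | 90.00 | 60840.00 | 421200.00
horizontal leg | 2200.00 | 81.00 | 10.00 | 178200.00 | 22000.00
gusset | 1352.00 | 43.33 | 37.33 | 58586.67 | 50474.67
Σ | 8232.00 |  |  | 297626.67 | 493674.67
x_c = 297626.67 / 8232.00 = 36.15 cm
y_c = 493674.67 / 8232.00 = 59.97 cm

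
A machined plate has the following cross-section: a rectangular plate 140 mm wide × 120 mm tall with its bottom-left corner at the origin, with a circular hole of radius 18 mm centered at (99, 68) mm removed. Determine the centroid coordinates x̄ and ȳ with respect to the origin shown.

x̄ = 68.13 mm, ȳ = 59.48 mm

plate: A = 140 × 120 = 16800.00, centroid at (70.00, 60.00).
hole: A = −π·18² = -1017.88, centroid at (99.00, 68.00).
ΣA = 15782.12 mm², ΣAx̄ = 1075230.27 mm³, ΣAȳ = 938784.43 mm³.
x̄ = 1075230.27/15782.12 = 68.13 mm; ȳ = 938784.43/15782.12 = 59.48 mm.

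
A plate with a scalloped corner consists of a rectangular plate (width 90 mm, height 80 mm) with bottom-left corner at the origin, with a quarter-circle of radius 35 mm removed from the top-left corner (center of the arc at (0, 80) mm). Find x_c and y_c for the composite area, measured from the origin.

Part | A | x̄ᵢ | ȳᵢ | A·x̄ᵢ | A·ȳᵢ
plate | 7200.00 | 45.00 | 40.00 | 324000.00 | 288000.00
removed quarter-circle | -962.11 | 14.85 | 65.15 | -14291.67 | -62677.35
Σ | 6237.89 |  |  | 309708.33 | 225322.65
x_c = 309708.33 / 6237.89 = 49.65 mm
y_c = 225322.65 / 6237.89 = 36.12 mm

x_c = 49.65 mm, y_c = 36.12 mm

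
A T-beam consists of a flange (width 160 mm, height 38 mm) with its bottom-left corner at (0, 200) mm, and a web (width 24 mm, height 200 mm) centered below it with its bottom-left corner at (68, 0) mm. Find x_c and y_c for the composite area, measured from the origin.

x_c = 80.00 mm, y_c = 166.50 mm

web: A = 24 × 200 = 4800.00, centroid at (80.00, 100.00).
flange: A = 160 × 38 = 6080.00, centroid at (80.00, 219.00).
ΣA = 10880.00 mm²
ΣAx_c = (4800.00)(80.00) + (6080.00)(80.00) = 870400.00 mm³
ΣAy_c = (4800.00)(100.00) + (6080.00)(219.00) = 1811520.00 mm³
x_c = 870400.00 / 10880.00 = 80.00 mm
y_c = 1811520.00 / 10880.00 = 166.50 mm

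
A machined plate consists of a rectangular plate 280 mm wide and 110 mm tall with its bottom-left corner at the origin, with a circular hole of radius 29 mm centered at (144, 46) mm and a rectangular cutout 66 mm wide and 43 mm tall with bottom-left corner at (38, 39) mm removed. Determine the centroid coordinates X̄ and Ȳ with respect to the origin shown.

plate: A = 280 × 110 = 30800.00, centroid at (140.00, 55.00).
hole 1: A = −π·29² = -2642.08, centroid at (144.00, 46.00).
hole 2: A = −(66 × 43) = -2838.00, centroid at (71.00, 60.50).
ΣA = 25319.92 mm²
ΣAX̄ = (30800.00)(140.00) + (-2642.08)(144.00) + (-2838.00)(71.00) = 3730042.56 mm³
ΣAȲ = (30800.00)(55.00) + (-2642.08)(46.00) + (-2838.00)(60.50) = 1400765.35 mm³
X̄ = 3730042.56 / 25319.92 = 147.32 mm
Ȳ = 1400765.35 / 25319.92 = 55.32 mm

X̄ = 147.32 mm, Ȳ = 55.32 mm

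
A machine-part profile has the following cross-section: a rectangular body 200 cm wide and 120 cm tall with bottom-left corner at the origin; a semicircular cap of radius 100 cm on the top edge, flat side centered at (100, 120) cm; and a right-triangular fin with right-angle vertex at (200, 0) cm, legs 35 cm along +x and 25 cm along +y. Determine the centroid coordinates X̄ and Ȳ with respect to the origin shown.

X̄ = 101.22 cm, Ȳ = 99.52 cm

Part | A | x̄ᵢ | ȳᵢ | A·x̄ᵢ | A·ȳᵢ
rectangular body | 24000.00 | 100.00 | 60.00 | 2400000.00 | 1440000.00
semicircular top | 15707.96 | 100.00 | 162.44 | 1570796.33 | 2551622.26
triangular fin | 437.50 | 211.67 | 8.33 | 92604.17 | 3645.83
Σ | 40145.46 |  |  | 4063400.49 | 3995268.09
X̄ = 4063400.49 / 40145.46 = 101.22 cm
Ȳ = 3995268.09 / 40145.46 = 99.52 cm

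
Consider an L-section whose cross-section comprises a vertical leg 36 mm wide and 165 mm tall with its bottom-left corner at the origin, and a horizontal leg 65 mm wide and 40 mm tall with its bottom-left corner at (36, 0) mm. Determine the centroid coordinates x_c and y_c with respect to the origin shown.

Part | A | x̄ᵢ | ȳᵢ | A·x̄ᵢ | A·ȳᵢ
vertical leg | 5940.00 | 18.00 | 82.50 | 106920.00 | 490050.00
horizontal leg | 2600.00 | 68.50 | 20.00 | 178100.00 | 52000.00
Σ | 8540.00 |  |  | 285020.00 | 542050.00
x_c = 285020.00 / 8540.00 = 33.37 mm
y_c = 542050.00 / 8540.00 = 63.47 mm

x_c = 33.37 mm, y_c = 63.47 mm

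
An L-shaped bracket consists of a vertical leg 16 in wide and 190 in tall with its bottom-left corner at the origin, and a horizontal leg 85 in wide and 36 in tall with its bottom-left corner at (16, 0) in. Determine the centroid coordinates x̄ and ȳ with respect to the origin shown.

x̄ = 33.33 in, ȳ = 56.37 in

Part | A | x̄ᵢ | ȳᵢ | A·x̄ᵢ | A·ȳᵢ
vertical leg | 3040.00 | 8.00 | 95.00 | 24320.00 | 288800.00
horizontal leg | 3060.00 | 58.50 | 18.00 | 179010.00 | 55080.00
Σ | 6100.00 |  |  | 203330.00 | 343880.00
x̄ = 203330.00 / 6100.00 = 33.33 in
ȳ = 343880.00 / 6100.00 = 56.37 in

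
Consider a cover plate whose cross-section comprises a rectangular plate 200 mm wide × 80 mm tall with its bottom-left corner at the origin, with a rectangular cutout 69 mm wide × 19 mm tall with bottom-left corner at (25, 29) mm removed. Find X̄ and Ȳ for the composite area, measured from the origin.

X̄ = 103.61 mm, Ȳ = 40.13 mm

plate: A = 200 × 80 = 16000.00, centroid at (100.00, 40.00).
hole: A = −(69 × 19) = -1311.00, centroid at (59.50, 38.50).
ΣA = 14689.00 mm², ΣAX̄ = 1521995.50 mm³, ΣAȲ = 589526.50 mm³.
X̄ = 1521995.50/14689.00 = 103.61 mm; Ȳ = 589526.50/14689.00 = 40.13 mm.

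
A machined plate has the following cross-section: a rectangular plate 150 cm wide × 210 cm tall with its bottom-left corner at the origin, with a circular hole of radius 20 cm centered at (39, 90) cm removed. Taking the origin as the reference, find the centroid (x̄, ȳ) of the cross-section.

x̄ = 76.50 cm, ȳ = 105.62 cm

plate: A = 150 × 210 = 31500.00, centroid at (75.00, 105.00).
hole: A = −π·20² = -1256.64, centroid at (39.00, 90.00).
ΣA = 30243.36 cm²
ΣAx̄ = (31500.00)(75.00) + (-1256.64)(39.00) = 2313491.15 cm³
ΣAȳ = (31500.00)(105.00) + (-1256.64)(90.00) = 3194402.66 cm³
x̄ = 2313491.15 / 30243.36 = 76.50 cm
ȳ = 3194402.66 / 30243.36 = 105.62 cm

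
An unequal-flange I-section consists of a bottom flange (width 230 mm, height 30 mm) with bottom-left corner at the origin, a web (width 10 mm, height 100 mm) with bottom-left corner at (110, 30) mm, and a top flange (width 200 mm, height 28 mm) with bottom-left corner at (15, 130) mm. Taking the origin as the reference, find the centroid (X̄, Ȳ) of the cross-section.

X̄ = 115.00 mm, Ȳ = 73.33 mm

bottom flange: A = 230 × 30 = 6900.00, centroid at (115.00, 15.00).
web: A = 10 × 100 = 1000.00, centroid at (115.00, 80.00).
top flange: A = 200 × 28 = 5600.00, centroid at (115.00, 144.00).
ΣA = 13500.00 mm²
ΣAX̄ = (6900.00)(115.00) + (1000.00)(115.00) + (5600.00)(115.00) = 1552500.00 mm³
ΣAȲ = (6900.00)(15.00) + (1000.00)(80.00) + (5600.00)(144.00) = 989900.00 mm³
X̄ = 1552500.00 / 13500.00 = 115.00 mm
Ȳ = 989900.00 / 13500.00 = 73.33 mm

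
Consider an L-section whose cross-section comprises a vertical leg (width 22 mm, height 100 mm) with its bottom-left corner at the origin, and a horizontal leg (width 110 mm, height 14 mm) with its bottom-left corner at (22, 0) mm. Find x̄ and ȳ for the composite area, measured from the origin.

x̄ = 38.18 mm, ȳ = 32.29 mm

vertical leg: A = 22 × 100 = 2200.00, centroid at (11.00, 50.00).
horizontal leg: A = 110 × 14 = 1540.00, centroid at (77.00, 7.00).
ΣA = 3740.00 mm², ΣAx̄ = 142780.00 mm³, ΣAȳ = 120780.00 mm³.
x̄ = 142780.00/3740.00 = 38.18 mm; ȳ = 120780.00/3740.00 = 32.29 mm.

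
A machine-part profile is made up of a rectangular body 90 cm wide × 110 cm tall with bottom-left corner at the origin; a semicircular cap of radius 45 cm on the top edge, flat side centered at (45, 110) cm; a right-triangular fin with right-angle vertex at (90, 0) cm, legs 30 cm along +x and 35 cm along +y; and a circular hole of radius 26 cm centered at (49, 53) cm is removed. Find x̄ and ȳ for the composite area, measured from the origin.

x̄ = 46.77 cm, ȳ = 73.92 cm

Part | A | x̄ᵢ | ȳᵢ | A·x̄ᵢ | A·ȳᵢ
rectangular body | 9900.00 | 45.00 | 55.00 | 445500.00 | 544500.00
semicircular top | 3180.86 | 45.00 | 129.10 | 143138.82 | 410644.88
triangular fin | 525.00 | 100.00 | 11.67 | 52500.00 | 6125.00
hole | -2123.72 | 49.00 | 53.00 | -104062.12 | -112556.98
Σ | 11482.15 |  |  | 537076.70 | 848712.90
x̄ = 537076.70 / 11482.15 = 46.77 cm
ȳ = 848712.90 / 11482.15 = 73.92 cm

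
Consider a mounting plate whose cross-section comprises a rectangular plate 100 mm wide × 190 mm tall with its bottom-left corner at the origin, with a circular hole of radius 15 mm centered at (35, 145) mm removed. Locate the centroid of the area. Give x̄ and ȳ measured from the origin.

Part | A | x̄ᵢ | ȳᵢ | A·x̄ᵢ | A·ȳᵢ
plate | 19000.00 | 50.00 | 95.00 | 950000.00 | 1805000.00
hole | -706.86 | 35.00 | 145.00 | -24740.04 | -102494.46
Σ | 18293.14 |  |  | 925259.96 | 1702505.54
x̄ = 925259.96 / 18293.14 = 50.58 mm
ȳ = 1702505.54 / 18293.14 = 93.07 mm

x̄ = 50.58 mm, ȳ = 93.07 mm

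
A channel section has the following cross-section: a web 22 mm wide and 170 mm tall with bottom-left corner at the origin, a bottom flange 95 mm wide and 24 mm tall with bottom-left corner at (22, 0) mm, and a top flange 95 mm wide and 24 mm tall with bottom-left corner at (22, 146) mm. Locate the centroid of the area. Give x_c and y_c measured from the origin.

web: A = 22 × 170 = 3740.00, centroid at (11.00, 85.00).
bottom flange: A = 95 × 24 = 2280.00, centroid at (69.50, 12.00).
top flange: A = 95 × 24 = 2280.00, centroid at (69.50, 158.00).
ΣA = 8300.00 mm²
ΣAx_c = (3740.00)(11.00) + (2280.00)(69.50) + (2280.00)(69.50) = 358060.00 mm³
ΣAy_c = (3740.00)(85.00) + (2280.00)(12.00) + (2280.00)(158.00) = 705500.00 mm³
x_c = 358060.00 / 8300.00 = 43.14 mm
y_c = 705500.00 / 8300.00 = 85.00 mm

x_c = 43.14 mm, y_c = 85.00 mm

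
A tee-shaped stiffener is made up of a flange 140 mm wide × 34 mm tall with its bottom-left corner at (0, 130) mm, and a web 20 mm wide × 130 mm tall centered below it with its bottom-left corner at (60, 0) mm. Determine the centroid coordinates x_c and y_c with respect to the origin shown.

x_c = 70.00 mm, y_c = 118.03 mm

Part | A | x̄ᵢ | ȳᵢ | A·x̄ᵢ | A·ȳᵢ
web | 2600.00 | 70.00 | 65.00 | 182000.00 | 169000.00
flange | 4760.00 | 70.00 | 147.00 | 333200.00 | 699720.00
Σ | 7360.00 |  |  | 515200.00 | 868720.00
x_c = 515200.00 / 7360.00 = 70.00 mm
y_c = 868720.00 / 7360.00 = 118.03 mm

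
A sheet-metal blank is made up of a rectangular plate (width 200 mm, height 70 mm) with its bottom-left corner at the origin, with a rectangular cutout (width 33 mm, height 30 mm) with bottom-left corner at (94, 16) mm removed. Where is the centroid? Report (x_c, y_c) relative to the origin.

Part | A | x̄ᵢ | ȳᵢ | A·x̄ᵢ | A·ȳᵢ
plate | 14000.00 | 100.00 | 35.00 | 1400000.00 | 490000.00
hole | -990.00 | 110.50 | 31.00 | -109395.00 | -30690.00
Σ | 13010.00 |  |  | 1290605.00 | 459310.00
x_c = 1290605.00 / 13010.00 = 99.20 mm
y_c = 459310.00 / 13010.00 = 35.30 mm

x_c = 99.20 mm, y_c = 35.30 mm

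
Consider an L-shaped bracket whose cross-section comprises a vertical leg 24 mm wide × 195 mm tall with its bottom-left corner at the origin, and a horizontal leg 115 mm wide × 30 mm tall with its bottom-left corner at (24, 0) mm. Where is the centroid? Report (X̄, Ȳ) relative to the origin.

Part | A | x̄ᵢ | ȳᵢ | A·x̄ᵢ | A·ȳᵢ
vertical leg | 4680.00 | 12.00 | 97.50 | 56160.00 | 456300.00
horizontal leg | 3450.00 | 81.50 | 15.00 | 281175.00 | 51750.00
Σ | 8130.00 |  |  | 337335.00 | 508050.00
X̄ = 337335.00 / 8130.00 = 41.49 mm
Ȳ = 508050.00 / 8130.00 = 62.49 mm

X̄ = 41.49 mm, Ȳ = 62.49 mm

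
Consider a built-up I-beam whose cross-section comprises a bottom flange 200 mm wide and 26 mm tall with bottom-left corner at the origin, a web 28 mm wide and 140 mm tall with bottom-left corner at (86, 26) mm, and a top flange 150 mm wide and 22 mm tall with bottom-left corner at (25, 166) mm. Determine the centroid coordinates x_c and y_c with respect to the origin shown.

Part | A | x̄ᵢ | ȳᵢ | A·x̄ᵢ | A·ȳᵢ
bottom flange | 5200.00 | 100.00 | 13.00 | 520000.00 | 67600.00
web | 3920.00 | 100.00 | 96.00 | 392000.00 | 376320.00
top flange | 3300.00 | 100.00 | 177.00 | 330000.00 | 584100.00
Σ | 12420.00 |  |  | 1242000.00 | 1028020.00
x_c = 1242000.00 / 12420.00 = 100.00 mm
y_c = 1028020.00 / 12420.00 = 82.77 mm

x_c = 100.00 mm, y_c = 82.77 mm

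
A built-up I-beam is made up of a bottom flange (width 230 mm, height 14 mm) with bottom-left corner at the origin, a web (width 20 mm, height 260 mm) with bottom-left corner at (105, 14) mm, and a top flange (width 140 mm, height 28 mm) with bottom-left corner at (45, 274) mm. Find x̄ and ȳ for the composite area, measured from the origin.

bottom flange: A = 230 × 14 = 3220.00, centroid at (115.00, 7.00).
web: A = 20 × 260 = 5200.00, centroid at (115.00, 144.00).
top flange: A = 140 × 28 = 3920.00, centroid at (115.00, 288.00).
ΣA = 12340.00 mm²
ΣAx̄ = (3220.00)(115.00) + (5200.00)(115.00) + (3920.00)(115.00) = 1419100.00 mm³
ΣAȳ = (3220.00)(7.00) + (5200.00)(144.00) + (3920.00)(288.00) = 1900300.00 mm³
x̄ = 1419100.00 / 12340.00 = 115.00 mm
ȳ = 1900300.00 / 12340.00 = 154.00 mm

x̄ = 115.00 mm, ȳ = 154.00 mm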